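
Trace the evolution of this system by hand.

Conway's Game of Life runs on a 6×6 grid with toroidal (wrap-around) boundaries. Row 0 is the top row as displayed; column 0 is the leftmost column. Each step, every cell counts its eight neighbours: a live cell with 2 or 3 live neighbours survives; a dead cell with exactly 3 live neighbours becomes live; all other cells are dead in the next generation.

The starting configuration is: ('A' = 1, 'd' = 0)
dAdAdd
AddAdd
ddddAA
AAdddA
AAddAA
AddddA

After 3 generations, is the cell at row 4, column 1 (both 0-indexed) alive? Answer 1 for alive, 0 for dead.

k=0  dAdAdd
AddAdd
ddddAA
AAdddA
AAddAA
AddddA
k=1  dAAdAA
AdAAdA
dAddAd
dAdddd
ddddAd
ddAddd
k=2  ddddAA
dddddd
dAdAAA
dddddd
dddddd
dAAdAA
k=3  AddAAA
AddAdd
ddddAd
ddddAd
dddddd
AddAAA

0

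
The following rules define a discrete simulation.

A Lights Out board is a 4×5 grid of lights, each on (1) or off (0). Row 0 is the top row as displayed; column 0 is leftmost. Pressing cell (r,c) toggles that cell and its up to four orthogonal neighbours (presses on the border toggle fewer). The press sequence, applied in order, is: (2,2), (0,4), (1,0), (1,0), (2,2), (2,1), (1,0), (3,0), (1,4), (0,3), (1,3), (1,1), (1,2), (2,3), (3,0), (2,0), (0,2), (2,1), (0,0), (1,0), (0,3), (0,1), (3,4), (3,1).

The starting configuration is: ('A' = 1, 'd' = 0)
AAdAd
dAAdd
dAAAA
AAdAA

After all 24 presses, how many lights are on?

t=0: AAdAd
dAAdd
dAAAA
AAdAA
t=1: AAdAd
dAddd
ddddA
AAAAA
t=2: AAddA
dAddA
ddddA
AAAAA
t=3: dAddA
AdddA
AdddA
AAAAA
t=4: AAddA
dAddA
ddddA
AAAAA
t=5: AAddA
dAAdA
dAAAA
AAdAA
t=6: AAddA
ddAdA
AddAA
AddAA
t=7: dAddA
AAAdA
dddAA
AddAA
t=8: dAddA
AAAdA
AddAA
dAdAA
t=9: dAddd
AAAAd
AddAd
dAdAA
t=10: dAAAA
AAAdd
AddAd
dAdAA
t=11: dAAdA
AAdAA
Adddd
dAdAA
t=12: ddAdA
ddAAA
AAddd
dAdAA
t=13: ddddA
dAddA
AAAdd
dAdAA
t=14: ddddA
dAdAA
AAdAA
dAddA
t=15: ddddA
dAdAA
dAdAA
AdddA
t=16: ddddA
AAdAA
AddAA
ddddA
t=17: dAAAA
AAAAA
AddAA
ddddA
t=18: dAAAA
AdAAA
dAAAA
dAddA
t=19: AdAAA
ddAAA
dAAAA
dAddA
t=20: ddAAA
AAAAA
AAAAA
dAddA
t=21: ddddd
AAAdA
AAAAA
dAddA
t=22: AAAdd
AdAdA
AAAAA
dAddA
t=23: AAAdd
AdAdA
AAAAd
dAdAd
t=24: AAAdd
AdAdA
AdAAd
AdAAd

12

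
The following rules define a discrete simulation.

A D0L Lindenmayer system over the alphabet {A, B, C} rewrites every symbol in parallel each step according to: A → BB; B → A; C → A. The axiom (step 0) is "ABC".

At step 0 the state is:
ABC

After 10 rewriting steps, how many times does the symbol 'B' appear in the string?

64

gen 0: ABC
gen 1: BBAA
gen 2: AABBBB
gen 3: BBBBAAAA
gen 4: AAAABBBBBBBB
gen 5: BBBBBBBBAAAAAAAA
gen 6: AAAAAAAABBBBBBBBBBBBBBBB
gen 7: BBBBBBBBBBBBBBBBAAAAAAAAAAAAAAAA
gen 8: AAAAAAAAAAAAAAAABBBBBBBBBBBBBBBBBBBBBBBBBBBBBBBB
gen 9: BBBBBBBBBBBBBBBBBBBBBBBBBBBBBBBBAAAAAAAAAAAAAAAAAAAAAAAAAAAAAAAA
gen 10: AAAAAAAAAAAAAAAAAAAAAAAAAAAAAAAABBBBBBBBBBBBBBBBBBBBBBBBBBBBBBBBBBBBBBBBBBBBBBBBBBBBBBBBBBBBBBBB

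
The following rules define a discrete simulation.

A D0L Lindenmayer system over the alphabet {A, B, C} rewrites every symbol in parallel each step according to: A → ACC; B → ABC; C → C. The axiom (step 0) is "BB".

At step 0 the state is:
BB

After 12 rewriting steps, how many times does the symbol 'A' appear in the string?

24

step 0: BB
step 1: ABCABC
step 2: ACCABCCACCABCC
step 3: ACCCCACCABCCCACCCCACCABCCC
step 4: ACCCCCCACCCCACCABCCCCACCCCCCACCCCACCABCCCC
step 5: ACCCCCCCCACCCCCCACCCCACCABCCCCCACCCCCCCCACCCCCCACCCCACCABCCCCC
step 6: ACCCCCCCCCCACCCCCCCCACCCCCCACCCCACCABCCCCCCACCCCCCCCCCACCCCCCCCACCCCCCACCCCACCABCCCCCC
step 7: ACCCCCCCCCCCCACCCCCCCCCCACCCCCCCCACCCCCCACCCCACCABCCCCCCCACCCCCCCCCCCCACCCCCCCCCCACCCCCCCCACCCCCCACCCCACCABCCCCCCC
step 8: ACCCCCCCCCCCCCCACCCCCCCCCCCCACCCCCCCCCCACCCCCCCCACCCCCCACC…ACCCCCCCCCCCCACCCCCCCCCCACCCCCCCCACCCCCCACCCCACCABCCCCCCCC  (len 146)
step 9: ACCCCCCCCCCCCCCCCACCCCCCCCCCCCCCACCCCCCCCCCCCACCCCCCCCCCAC…CCCCCCCCCCCCACCCCCCCCCCACCCCCCCCACCCCCCACCCCACCABCCCCCCCCC  (len 182)
step 10: ACCCCCCCCCCCCCCCCCCACCCCCCCCCCCCCCCCACCCCCCCCCCCCCCACCCCCC…CCCCCCCCCCCACCCCCCCCCCACCCCCCCCACCCCCCACCCCACCABCCCCCCCCCC  (len 222)
step 11: ACCCCCCCCCCCCCCCCCCCCACCCCCCCCCCCCCCCCCCACCCCCCCCCCCCCCCCA…CCCCCCCCCCACCCCCCCCCCACCCCCCCCACCCCCCACCCCACCABCCCCCCCCCCC  (len 266)
step 12: ACCCCCCCCCCCCCCCCCCCCCCACCCCCCCCCCCCCCCCCCCCACCCCCCCCCCCCC…CCCCCCCCCACCCCCCCCCCACCCCCCCCACCCCCCACCCCACCABCCCCCCCCCCCC  (len 314)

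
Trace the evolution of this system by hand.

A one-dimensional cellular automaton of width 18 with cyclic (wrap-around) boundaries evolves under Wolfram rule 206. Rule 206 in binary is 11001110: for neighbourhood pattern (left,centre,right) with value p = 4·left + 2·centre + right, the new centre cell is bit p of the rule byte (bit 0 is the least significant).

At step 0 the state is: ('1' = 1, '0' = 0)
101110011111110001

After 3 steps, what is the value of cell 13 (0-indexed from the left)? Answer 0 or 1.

[0] 101110011111110001
[1] 101110111111110011
[2] 101110111111110111
[3] 101110111111110111

1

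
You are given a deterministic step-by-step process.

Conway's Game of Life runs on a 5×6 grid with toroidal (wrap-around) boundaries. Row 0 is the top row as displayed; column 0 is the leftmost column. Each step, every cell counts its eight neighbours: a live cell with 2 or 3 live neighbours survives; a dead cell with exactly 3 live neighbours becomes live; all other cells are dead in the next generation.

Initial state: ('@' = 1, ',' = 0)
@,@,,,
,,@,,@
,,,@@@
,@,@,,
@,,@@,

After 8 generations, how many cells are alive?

0) @,@,,,
,,@,,@
,,,@@@
,@,@,,
@,,@@,
1) @,@,@,
@@@,,@
@,,@,@
@,,,,,
@,,@@@
2) ,,@,,,
,,@,,,
,,@,@,
,@,@,,
@,,@@,
3) ,@@,,,
,@@,,,
,@@,,,
,@,,,@
,@,@@,
4) @,,,,,
@,,@,,
,,,,,,
,@,@@,
,@,@@,
5) @@@@@@
,,,,,,
,,@@@,
,,,@@,
@@,@@@
6) ,,,,,,
@,,,,,
,,@,@,
@@,,,,
,,,,,,
7) ,,,,,,
,,,,,,
@,,,,@
,@,,,,
,,,,,,
8) ,,,,,,
,,,,,,
@,,,,,
@,,,,,
,,,,,,

2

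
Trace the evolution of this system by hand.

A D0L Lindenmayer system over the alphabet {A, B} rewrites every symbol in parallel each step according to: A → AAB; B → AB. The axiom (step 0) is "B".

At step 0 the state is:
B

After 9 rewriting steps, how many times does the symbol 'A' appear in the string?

2584

gen 0: B
gen 1: AB
gen 2: AABAB
gen 3: AABAABABAABAB
gen 4: AABAABABAABAABABAABABAABAABABAABAB
gen 5: AABAABABAABAABABAABABAABAABABAABAABABAABABAABAABABAABABAABAABABAABAABABAABABAABAABABAABAB
gen 6: AABAABABAABAABABAABABAABAABABAABAABABAABABAABAABABAABABAAB…BAABABAABABAABAABABAABABAABAABABAABAABABAABABAABAABABAABAB  (len 233)
gen 7: AABAABABAABAABABAABABAABAABABAABAABABAABABAABAABABAABABAAB…BAABABAABABAABAABABAABABAABAABABAABAABABAABABAABAABABAABAB  (len 610)
gen 8: AABAABABAABAABABAABABAABAABABAABAABABAABABAABAABABAABABAAB…BAABABAABABAABAABABAABABAABAABABAABAABABAABABAABAABABAABAB  (len 1597)
gen 9: AABAABABAABAABABAABABAABAABABAABAABABAABABAABAABABAABABAAB…BAABABAABABAABAABABAABABAABAABABAABAABABAABABAABAABABAABAB  (len 4181)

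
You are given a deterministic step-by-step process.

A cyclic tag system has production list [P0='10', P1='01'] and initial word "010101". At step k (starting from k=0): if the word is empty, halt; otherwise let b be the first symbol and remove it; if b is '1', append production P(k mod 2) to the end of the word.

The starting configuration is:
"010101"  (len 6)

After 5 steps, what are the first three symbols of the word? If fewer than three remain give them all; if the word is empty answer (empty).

101

step 0: "010101"  (len 6)
step 1: "10101"  (len 5)
step 2: "010101"  (len 6)
step 3: "10101"  (len 5)
step 4: "010101"  (len 6)
step 5: "10101"  (len 5)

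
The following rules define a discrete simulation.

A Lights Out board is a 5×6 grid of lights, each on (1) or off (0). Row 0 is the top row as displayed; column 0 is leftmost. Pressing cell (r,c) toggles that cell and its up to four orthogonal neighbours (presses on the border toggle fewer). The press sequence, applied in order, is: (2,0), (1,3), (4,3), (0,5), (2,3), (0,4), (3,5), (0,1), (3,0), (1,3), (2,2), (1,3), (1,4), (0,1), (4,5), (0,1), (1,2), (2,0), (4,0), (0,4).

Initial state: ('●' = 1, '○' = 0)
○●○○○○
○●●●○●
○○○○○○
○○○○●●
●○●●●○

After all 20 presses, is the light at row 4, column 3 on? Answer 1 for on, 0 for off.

0

0) ○●○○○○
○●●●○●
○○○○○○
○○○○●●
●○●●●○
1) ○●○○○○
●●●●○●
●●○○○○
●○○○●●
●○●●●○
2) ○●○●○○
●●○○●●
●●○●○○
●○○○●●
●○●●●○
3) ○●○●○○
●●○○●●
●●○●○○
●○○●●●
●○○○○○
4) ○●○●●●
●●○○●○
●●○●○○
●○○●●●
●○○○○○
5) ○●○●●●
●●○●●○
●●●○●○
●○○○●●
●○○○○○
6) ○●○○○○
●●○●○○
●●●○●○
●○○○●●
●○○○○○
7) ○●○○○○
●●○●○○
●●●○●●
●○○○○○
●○○○○●
8) ●○●○○○
●○○●○○
●●●○●●
●○○○○○
●○○○○●
9) ●○●○○○
●○○●○○
○●●○●●
○●○○○○
○○○○○●
10) ●○●●○○
●○●○●○
○●●●●●
○●○○○○
○○○○○●
11) ●○●●○○
●○○○●○
○○○○●●
○●●○○○
○○○○○●
12) ●○●○○○
●○●●○○
○○○●●●
○●●○○○
○○○○○●
13) ●○●○●○
●○●○●●
○○○●○●
○●●○○○
○○○○○●
14) ○●○○●○
●●●○●●
○○○●○●
○●●○○○
○○○○○●
15) ○●○○●○
●●●○●●
○○○●○●
○●●○○●
○○○○●○
16) ●○●○●○
●○●○●●
○○○●○●
○●●○○●
○○○○●○
17) ●○○○●○
●●○●●●
○○●●○●
○●●○○●
○○○○●○
18) ●○○○●○
○●○●●●
●●●●○●
●●●○○●
○○○○●○
19) ●○○○●○
○●○●●●
●●●●○●
○●●○○●
●●○○●○
20) ●○○●○●
○●○●○●
●●●●○●
○●●○○●
●●○○●○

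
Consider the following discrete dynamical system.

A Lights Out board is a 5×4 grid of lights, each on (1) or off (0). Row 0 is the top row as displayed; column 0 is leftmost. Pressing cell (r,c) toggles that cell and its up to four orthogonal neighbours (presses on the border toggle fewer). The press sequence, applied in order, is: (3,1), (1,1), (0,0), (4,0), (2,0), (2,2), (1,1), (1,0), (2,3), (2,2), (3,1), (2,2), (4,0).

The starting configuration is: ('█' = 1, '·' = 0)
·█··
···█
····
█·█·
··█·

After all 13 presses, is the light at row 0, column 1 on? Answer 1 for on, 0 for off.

0

k=0  ·█··
···█
····
█·█·
··█·
k=1  ·█··
···█
·█··
·█··
·██·
k=2  ····
████
····
·█··
·██·
k=3  ██··
·███
····
·█··
·██·
k=4  ██··
·███
····
██··
█·█·
k=5  ██··
████
██··
·█··
█·█·
k=6  ██··
██·█
█·██
·██·
█·█·
k=7  █···
··██
████
·██·
█·█·
k=8  ····
████
·███
·██·
█·█·
k=9  ····
███·
·█··
·███
█·█·
k=10  ····
██··
··██
·█·█
█·█·
k=11  ····
██··
·███
█·██
███·
k=12  ····
███·
····
█··█
███·
k=13  ····
███·
····
···█
··█·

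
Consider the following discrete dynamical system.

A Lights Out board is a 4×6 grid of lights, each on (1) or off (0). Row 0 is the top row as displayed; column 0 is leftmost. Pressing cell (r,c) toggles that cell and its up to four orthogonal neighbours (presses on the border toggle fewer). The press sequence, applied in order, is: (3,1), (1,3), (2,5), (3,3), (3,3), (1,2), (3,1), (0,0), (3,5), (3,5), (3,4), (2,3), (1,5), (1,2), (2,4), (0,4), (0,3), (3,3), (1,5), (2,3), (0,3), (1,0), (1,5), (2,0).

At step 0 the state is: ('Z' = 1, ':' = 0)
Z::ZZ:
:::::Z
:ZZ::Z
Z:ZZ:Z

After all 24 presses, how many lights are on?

[0] Z::ZZ:
:::::Z
:ZZ::Z
Z:ZZ:Z
[1] Z::ZZ:
:::::Z
::Z::Z
:Z:Z:Z
[2] Z:::Z:
::ZZZZ
::ZZ:Z
:Z:Z:Z
[3] Z:::Z:
::ZZZ:
::ZZZ:
:Z:Z::
[4] Z:::Z:
::ZZZ:
::Z:Z:
:ZZ:Z:
[5] Z:::Z:
::ZZZ:
::ZZZ:
:Z:Z::
[6] Z:Z:Z:
:Z::Z:
:::ZZ:
:Z:Z::
[7] Z:Z:Z:
:Z::Z:
:Z:ZZ:
Z:ZZ::
[8] :ZZ:Z:
ZZ::Z:
:Z:ZZ:
Z:ZZ::
[9] :ZZ:Z:
ZZ::Z:
:Z:ZZZ
Z:ZZZZ
[10] :ZZ:Z:
ZZ::Z:
:Z:ZZ:
Z:ZZ::
[11] :ZZ:Z:
ZZ::Z:
:Z:Z::
Z:Z:ZZ
[12] :ZZ:Z:
ZZ:ZZ:
:ZZ:Z:
Z:ZZZZ
[13] :ZZ:ZZ
ZZ:Z:Z
:ZZ:ZZ
Z:ZZZZ
[14] :Z::ZZ
Z:Z::Z
:Z::ZZ
Z:ZZZZ
[15] :Z::ZZ
Z:Z:ZZ
:Z:Z::
Z:ZZ:Z
[16] :Z:Z::
Z:Z::Z
:Z:Z::
Z:ZZ:Z
[17] :ZZ:Z:
Z:ZZ:Z
:Z:Z::
Z:ZZ:Z
[18] :ZZ:Z:
Z:ZZ:Z
:Z::::
Z:::ZZ
[19] :ZZ:ZZ
Z:ZZZ:
:Z:::Z
Z:::ZZ
[20] :ZZ:ZZ
Z:Z:Z:
:ZZZZZ
Z::ZZZ
[21] :Z:Z:Z
Z:ZZZ:
:ZZZZZ
Z::ZZZ
[22] ZZ:Z:Z
:ZZZZ:
ZZZZZZ
Z::ZZZ
[23] ZZ:Z::
:ZZZ:Z
ZZZZZ:
Z::ZZZ
[24] ZZ:Z::
ZZZZ:Z
::ZZZ:
:::ZZZ

14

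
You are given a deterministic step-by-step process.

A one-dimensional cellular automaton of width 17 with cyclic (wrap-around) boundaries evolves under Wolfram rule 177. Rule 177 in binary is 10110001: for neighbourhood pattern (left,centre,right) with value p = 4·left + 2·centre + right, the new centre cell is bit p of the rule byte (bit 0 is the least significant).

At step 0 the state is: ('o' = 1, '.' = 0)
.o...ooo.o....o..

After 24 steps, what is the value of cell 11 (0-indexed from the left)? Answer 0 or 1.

k=0  .o...ooo.o....o..
k=1  ..oo..o.o.ooo..oo
k=2  o...o..o.o.o.o...
k=3  .oo..o..o.o.o.oo.
k=4  ...o..o..o.o.o..o
k=5  oo..o..o..o.o.o..
k=6  ..o..o..o..o.o.o.
k=7  o..o..o..o..o.o.o
k=8  .o..o..o..o..o.o.
k=9  ..o..o..o..o..o.o
k=10  o..o..o..o..o..o.
k=11  .o..o..o..o..o..o
k=12  o.o..o..o..o..o..
k=13  .o.o..o..o..o..o.
k=14  ..o.o..o..o..o..o
k=15  o..o.o..o..o..o..
k=16  .o..o.o..o..o..o.
k=17  ..o..o.o..o..o..o
k=18  o..o..o.o..o..o..
k=19  .o..o..o.o..o..o.
k=20  ..o..o..o.o..o..o
k=21  o..o..o..o.o..o..
k=22  .o..o..o..o.o..o.
k=23  ..o..o..o..o.o..o
k=24  o..o..o..o..o.o..

0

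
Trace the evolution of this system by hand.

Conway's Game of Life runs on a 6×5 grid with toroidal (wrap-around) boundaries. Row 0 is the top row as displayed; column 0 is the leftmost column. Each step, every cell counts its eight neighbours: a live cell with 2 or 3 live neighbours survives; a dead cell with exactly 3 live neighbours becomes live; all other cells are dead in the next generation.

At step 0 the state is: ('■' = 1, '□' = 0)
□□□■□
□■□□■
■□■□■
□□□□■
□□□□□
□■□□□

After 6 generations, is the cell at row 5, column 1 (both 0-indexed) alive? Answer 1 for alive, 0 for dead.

1

t=0: □□□■□
□■□□■
■□■□■
□□□□■
□□□□□
□■□□□
t=1: ■□■□□
□■■□■
□■□□■
■□□■■
□□□□□
□□□□□
t=2: ■□■■□
□□■□■
□■□□□
■□□■■
□□□□■
□□□□□
t=3: □■■■■
■□■□■
□■■□□
■□□■■
■□□■■
□□□■■
t=4: □■□□□
□□□□■
□□■□□
□□□□□
□□■□□
□■□□□
t=5: ■□□□□
□□□□□
□□□□□
□□□□□
□□□□□
□■■□□
t=6: □■□□□
□□□□□
□□□□□
□□□□□
□□□□□
□■□□□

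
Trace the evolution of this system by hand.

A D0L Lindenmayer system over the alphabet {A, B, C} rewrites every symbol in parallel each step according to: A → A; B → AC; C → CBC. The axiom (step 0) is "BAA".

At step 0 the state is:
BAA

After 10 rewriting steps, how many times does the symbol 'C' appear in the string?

0) BAA
1) ACAA
2) ACBCAA
3) ACBCACCBCAA
4) ACBCACCBCACBCCBCACCBCAA
5) ACBCACCBCACBCCBCACCBCACBCACCBCCBCACCBCACBCCBCACCBCAA
6) ACBCACCBCACBCCBCACCBCACBCACCBCCBCACCBCACBCCBCACCBCACBCACCB…BCACCBCCBCACCBCACBCCBCACCBCACBCACCBCCBCACCBCACBCCBCACCBCAA  (len 122)
7) ACBCACCBCACBCCBCACCBCACBCACCBCCBCACCBCACBCCBCACCBCACBCACCB…BCACCBCCBCACCBCACBCCBCACCBCACBCACCBCCBCACCBCACBCCBCACCBCAA  (len 291)
8) ACBCACCBCACBCCBCACCBCACBCACCBCCBCACCBCACBCCBCACCBCACBCACCB…BCACCBCCBCACCBCACBCCBCACCBCACBCACCBCCBCACCBCACBCCBCACCBCAA  (len 699)
9) ACBCACCBCACBCCBCACCBCACBCACCBCCBCACCBCACBCCBCACCBCACBCACCB…BCACCBCCBCACCBCACBCCBCACCBCACBCACCBCCBCACCBCACBCCBCACCBCAA  (len 1684)
10) ACBCACCBCACBCCBCACCBCACBCACCBCCBCACCBCACBCCBCACCBCACBCACCB…BCACCBCCBCACCBCACBCCBCACCBCACBCACCBCCBCACCBCACBCCBCACCBCAA  (len 4062)

2378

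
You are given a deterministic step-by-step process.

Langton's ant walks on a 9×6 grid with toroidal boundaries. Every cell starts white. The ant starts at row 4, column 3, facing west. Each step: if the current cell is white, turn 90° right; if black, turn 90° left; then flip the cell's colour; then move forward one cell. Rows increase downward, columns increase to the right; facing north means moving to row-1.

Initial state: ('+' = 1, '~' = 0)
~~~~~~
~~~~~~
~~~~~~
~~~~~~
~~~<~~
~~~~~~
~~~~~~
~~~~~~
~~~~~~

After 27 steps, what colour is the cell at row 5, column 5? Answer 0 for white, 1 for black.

1

[0] ~~~~~~
~~~~~~
~~~~~~
~~~~~~
~~~<~~
~~~~~~
~~~~~~
~~~~~~
~~~~~~
[1] ~~~~~~
~~~~~~
~~~~~~
~~~^~~
~~~+~~
~~~~~~
~~~~~~
~~~~~~
~~~~~~
[2] ~~~~~~
~~~~~~
~~~~~~
~~~+>~
~~~+~~
~~~~~~
~~~~~~
~~~~~~
~~~~~~
[3] ~~~~~~
~~~~~~
~~~~~~
~~~++~
~~~+v~
~~~~~~
~~~~~~
~~~~~~
~~~~~~
[4] ~~~~~~
~~~~~~
~~~~~~
~~~++~
~~~<+~
~~~~~~
~~~~~~
~~~~~~
~~~~~~
[5] ~~~~~~
~~~~~~
~~~~~~
~~~++~
~~~~+~
~~~v~~
~~~~~~
~~~~~~
~~~~~~
[6] ~~~~~~
~~~~~~
~~~~~~
~~~++~
~~~~+~
~~<+~~
~~~~~~
~~~~~~
~~~~~~
[7] ~~~~~~
~~~~~~
~~~~~~
~~~++~
~~^~+~
~~++~~
~~~~~~
~~~~~~
~~~~~~
[8] ~~~~~~
~~~~~~
~~~~~~
~~~++~
~~+>+~
~~++~~
~~~~~~
~~~~~~
~~~~~~
[9] ~~~~~~
~~~~~~
~~~~~~
~~~++~
~~+++~
~~+v~~
~~~~~~
~~~~~~
~~~~~~
[10] ~~~~~~
~~~~~~
~~~~~~
~~~++~
~~+++~
~~+~>~
~~~~~~
~~~~~~
~~~~~~
[11] ~~~~~~
~~~~~~
~~~~~~
~~~++~
~~+++~
~~+~+~
~~~~v~
~~~~~~
~~~~~~
[12] ~~~~~~
~~~~~~
~~~~~~
~~~++~
~~+++~
~~+~+~
~~~<+~
~~~~~~
~~~~~~
[13] ~~~~~~
~~~~~~
~~~~~~
~~~++~
~~+++~
~~+^+~
~~~++~
~~~~~~
~~~~~~
[14] ~~~~~~
~~~~~~
~~~~~~
~~~++~
~~+++~
~~++>~
~~~++~
~~~~~~
~~~~~~
[15] ~~~~~~
~~~~~~
~~~~~~
~~~++~
~~++^~
~~++~~
~~~++~
~~~~~~
~~~~~~
[16] ~~~~~~
~~~~~~
~~~~~~
~~~++~
~~+<~~
~~++~~
~~~++~
~~~~~~
~~~~~~
[17] ~~~~~~
~~~~~~
~~~~~~
~~~++~
~~+~~~
~~+v~~
~~~++~
~~~~~~
~~~~~~
[18] ~~~~~~
~~~~~~
~~~~~~
~~~++~
~~+~~~
~~+~>~
~~~++~
~~~~~~
~~~~~~
[19] ~~~~~~
~~~~~~
~~~~~~
~~~++~
~~+~~~
~~+~+~
~~~+v~
~~~~~~
~~~~~~
[20] ~~~~~~
~~~~~~
~~~~~~
~~~++~
~~+~~~
~~+~+~
~~~+~>
~~~~~~
~~~~~~
[21] ~~~~~~
~~~~~~
~~~~~~
~~~++~
~~+~~~
~~+~+~
~~~+~+
~~~~~v
~~~~~~
[22] ~~~~~~
~~~~~~
~~~~~~
~~~++~
~~+~~~
~~+~+~
~~~+~+
~~~~<+
~~~~~~
[23] ~~~~~~
~~~~~~
~~~~~~
~~~++~
~~+~~~
~~+~+~
~~~+^+
~~~~++
~~~~~~
[24] ~~~~~~
~~~~~~
~~~~~~
~~~++~
~~+~~~
~~+~+~
~~~++>
~~~~++
~~~~~~
[25] ~~~~~~
~~~~~~
~~~~~~
~~~++~
~~+~~~
~~+~+^
~~~++~
~~~~++
~~~~~~
[26] ~~~~~~
~~~~~~
~~~~~~
~~~++~
~~+~~~
>~+~++
~~~++~
~~~~++
~~~~~~
[27] ~~~~~~
~~~~~~
~~~~~~
~~~++~
~~+~~~
+~+~++
v~~++~
~~~~++
~~~~~~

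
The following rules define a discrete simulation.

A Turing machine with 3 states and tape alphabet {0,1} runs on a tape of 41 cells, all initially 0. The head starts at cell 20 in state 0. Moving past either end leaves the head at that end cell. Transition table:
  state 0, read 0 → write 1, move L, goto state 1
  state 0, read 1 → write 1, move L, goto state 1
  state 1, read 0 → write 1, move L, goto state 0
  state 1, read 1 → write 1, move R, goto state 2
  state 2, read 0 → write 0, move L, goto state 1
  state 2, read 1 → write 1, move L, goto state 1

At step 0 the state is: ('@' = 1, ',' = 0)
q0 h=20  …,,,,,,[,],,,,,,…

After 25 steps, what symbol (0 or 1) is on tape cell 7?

1

k=0  q0 h=20  …,,,,,,[,],,,,,,…
k=1  q1 h=19  …,,,,,,[,]@,,,,,…
k=2  q0 h=18  …,,,,,,[,]@@,,,,…
k=3  q1 h=17  …,,,,,,[,]@@@,,,…
k=4  q0 h=16  …,,,,,,[,]@@@@,,…
k=5  q1 h=15  …,,,,,,[,]@@@@@,…
k=6  q0 h=14  …,,,,,,[,]@@@@@@…
k=7  q1 h=13  …,,,,,,[,]@@@@@@…
k=8  q0 h=12  …,,,,,,[,]@@@@@@…
k=9  q1 h=11  …,,,,,,[,]@@@@@@…
k=10  q0 h=10  …,,,,,,[,]@@@@@@…
k=11  q1 h= 9  …,,,,,,[,]@@@@@@…
k=12  q0 h= 8  …,,,,,,[,]@@@@@@…
k=13  q1 h= 7  …,,,,,,[,]@@@@@@…
k=14  q0 h= 6  |,,,,,,[,]@@@@@@…
k=15  q1 h= 5  |,,,,,[,]@@@@@@…
k=16  q0 h= 4  |,,,,[,]@@@@@@…
k=17  q1 h= 3  |,,,[,]@@@@@@…
k=18  q0 h= 2  |,,[,]@@@@@@…
k=19  q1 h= 1  |,[,]@@@@@@…
k=20  q0 h= 0  |[,]@@@@@@…
k=21  q1 h= 0  |[@]@@@@@@…
k=22  q2 h= 1  |@[@]@@@@@@…
k=23  q1 h= 0  |[@]@@@@@@…
k=24  q2 h= 1  |@[@]@@@@@@…
k=25  q1 h= 0  |[@]@@@@@@…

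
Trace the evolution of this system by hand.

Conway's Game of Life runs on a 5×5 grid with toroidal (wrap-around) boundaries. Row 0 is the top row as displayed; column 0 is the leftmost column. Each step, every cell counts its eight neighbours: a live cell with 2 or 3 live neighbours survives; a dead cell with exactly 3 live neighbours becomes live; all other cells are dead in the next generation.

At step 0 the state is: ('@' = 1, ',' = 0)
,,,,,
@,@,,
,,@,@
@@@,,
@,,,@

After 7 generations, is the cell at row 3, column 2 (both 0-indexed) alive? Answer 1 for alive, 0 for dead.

1

0) ,,,,,
@,@,,
,,@,@
@@@,,
@,,,@
1) @@,,@
,@,@,
,,@,@
,,@,,
@,,,@
2) ,@@@,
,@,@,
,@@,,
@@,,@
,,,@@
3) @@,,,
@,,@,
,,,@@
,@,,@
,,,,,
4) @@,,@
@@@@,
,,@@,
@,,@@
,@,,,
5) ,,,@@
,,,,,
,,,,,
@@,@@
,@@@,
6) ,,,@@
,,,,,
@,,,@
@@,@@
,@,,,
7) ,,,,,
@,,@,
,@,@,
,@@@,
,@,,,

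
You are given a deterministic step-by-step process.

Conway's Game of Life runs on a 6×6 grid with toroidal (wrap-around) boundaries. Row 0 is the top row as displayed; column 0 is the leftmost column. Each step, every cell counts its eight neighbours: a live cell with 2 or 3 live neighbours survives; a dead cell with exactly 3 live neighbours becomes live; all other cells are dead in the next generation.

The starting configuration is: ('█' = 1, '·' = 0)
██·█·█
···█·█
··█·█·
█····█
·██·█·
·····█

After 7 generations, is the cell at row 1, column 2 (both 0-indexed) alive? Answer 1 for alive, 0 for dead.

0) ██·█·█
···█·█
··█·█·
█····█
·██·█·
·····█
1) ··█··█
·█·█·█
█··██·
█·█·██
·█··█·
···█·█
2) ··██·█
·█·█·█
······
█·█···
·██···
█·██·█
3) ·····█
█··█··
███···
··█···
·····█
█····█
4) ····██
█·█··█
█·██··
█·█···
█····█
█···██
5) ·█·█··
█·█···
█·██··
█·██··
····█·
······
6) ·██···
█·····
█····█
··█·██
···█··
······
7) ·█····
█····█
██··█·
█··███
···██·
··█···

0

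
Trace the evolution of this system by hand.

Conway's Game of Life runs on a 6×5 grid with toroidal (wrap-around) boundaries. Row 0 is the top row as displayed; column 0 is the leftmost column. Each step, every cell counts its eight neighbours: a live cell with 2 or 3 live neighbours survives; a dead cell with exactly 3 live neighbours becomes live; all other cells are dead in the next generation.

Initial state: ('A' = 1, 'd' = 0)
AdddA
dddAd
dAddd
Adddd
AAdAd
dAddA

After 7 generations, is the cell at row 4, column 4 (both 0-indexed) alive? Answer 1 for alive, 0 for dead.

0

0) AdddA
dddAd
dAddd
Adddd
AAdAd
dAddA
1) AddAA
AdddA
ddddd
AdAdA
dAAdd
dAAAd
2) ddddd
AddAd
dAdAd
AdAAd
ddddA
ddddd
3) ddddd
ddAdA
AAdAd
AAAAd
dddAA
ddddd
4) ddddd
AAAAA
ddddd
ddddd
AAdAA
ddddd
5) AAAAA
AAAAA
AAAAA
AdddA
AdddA
AdddA
6) ddddd
ddddd
ddddd
ddAdd
dAdAd
ddAdd
7) ddddd
ddddd
ddddd
ddAdd
dAdAd
ddAdd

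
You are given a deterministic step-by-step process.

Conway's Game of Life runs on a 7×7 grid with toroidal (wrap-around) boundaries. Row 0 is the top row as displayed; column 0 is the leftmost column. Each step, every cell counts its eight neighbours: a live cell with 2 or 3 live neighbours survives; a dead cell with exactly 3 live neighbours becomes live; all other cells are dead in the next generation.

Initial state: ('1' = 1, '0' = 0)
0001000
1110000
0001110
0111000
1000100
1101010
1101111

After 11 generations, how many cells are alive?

step 0: 0001000
1110000
0001110
0111000
1000100
1101010
1101111
step 1: 0001010
0110000
1000100
0110010
1000101
0001000
0101010
step 2: 0101000
0111100
1001000
0101110
1111111
1011011
0001000
step 3: 0100000
1100100
1000010
0000000
0000000
0000000
1101001
step 4: 0000001
1100001
1100001
0000000
0000000
1000000
1110000
step 5: 0010001
0100010
0100001
1000000
0000000
1000000
1100001
step 6: 0010011
0110011
0100001
1000000
0000000
1100001
0100001
step 7: 0010000
0110000
0110011
1000000
0100001
0100001
0110000
step 8: 0001000
1001000
0010001
0010010
0100001
0100000
1110000
step 9: 1001000
0011000
0111001
1110011
1110000
0000000
1110000
step 10: 1001000
1000100
0000111
0000010
0010000
0000000
1110000
step 11: 1011001
1001100
0000101
0000111
0000000
0010000
1110000

16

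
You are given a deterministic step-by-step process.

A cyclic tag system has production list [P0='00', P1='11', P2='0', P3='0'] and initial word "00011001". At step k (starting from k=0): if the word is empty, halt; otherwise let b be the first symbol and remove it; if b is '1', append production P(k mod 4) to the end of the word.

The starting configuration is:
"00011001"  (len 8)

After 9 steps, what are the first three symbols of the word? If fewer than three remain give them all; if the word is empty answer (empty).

[0] "00011001"  (len 8)
[1] "0011001"  (len 7)
[2] "011001"  (len 6)
[3] "11001"  (len 5)
[4] "10010"  (len 5)
[5] "001000"  (len 6)
[6] "01000"  (len 5)
[7] "1000"  (len 4)
[8] "0000"  (len 4)
[9] "000"  (len 3)

000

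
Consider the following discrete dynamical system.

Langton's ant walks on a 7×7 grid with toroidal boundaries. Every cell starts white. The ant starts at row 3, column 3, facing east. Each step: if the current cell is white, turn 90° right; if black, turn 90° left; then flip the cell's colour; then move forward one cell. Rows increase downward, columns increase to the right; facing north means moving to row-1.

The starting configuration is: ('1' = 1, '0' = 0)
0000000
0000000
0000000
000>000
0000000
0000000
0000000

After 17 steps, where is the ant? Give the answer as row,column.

2,3

step 0: 0000000
0000000
0000000
000>000
0000000
0000000
0000000
step 1: 0000000
0000000
0000000
0001000
000v000
0000000
0000000
step 2: 0000000
0000000
0000000
0001000
00<1000
0000000
0000000
step 3: 0000000
0000000
0000000
00^1000
0011000
0000000
0000000
step 4: 0000000
0000000
0000000
001>000
0011000
0000000
0000000
step 5: 0000000
0000000
000^000
0010000
0011000
0000000
0000000
step 6: 0000000
0000000
0001>00
0010000
0011000
0000000
0000000
step 7: 0000000
0000000
0001100
0010v00
0011000
0000000
0000000
step 8: 0000000
0000000
0001100
001<100
0011000
0000000
0000000
step 9: 0000000
0000000
000^100
0011100
0011000
0000000
0000000
step 10: 0000000
0000000
00<0100
0011100
0011000
0000000
0000000
step 11: 0000000
00^0000
0010100
0011100
0011000
0000000
0000000
step 12: 0000000
001>000
0010100
0011100
0011000
0000000
0000000
step 13: 0000000
0011000
001v100
0011100
0011000
0000000
0000000
step 14: 0000000
0011000
00<1100
0011100
0011000
0000000
0000000
step 15: 0000000
0011000
0001100
00v1100
0011000
0000000
0000000
step 16: 0000000
0011000
0001100
000>100
0011000
0000000
0000000
step 17: 0000000
0011000
000^100
0000100
0011000
0000000
0000000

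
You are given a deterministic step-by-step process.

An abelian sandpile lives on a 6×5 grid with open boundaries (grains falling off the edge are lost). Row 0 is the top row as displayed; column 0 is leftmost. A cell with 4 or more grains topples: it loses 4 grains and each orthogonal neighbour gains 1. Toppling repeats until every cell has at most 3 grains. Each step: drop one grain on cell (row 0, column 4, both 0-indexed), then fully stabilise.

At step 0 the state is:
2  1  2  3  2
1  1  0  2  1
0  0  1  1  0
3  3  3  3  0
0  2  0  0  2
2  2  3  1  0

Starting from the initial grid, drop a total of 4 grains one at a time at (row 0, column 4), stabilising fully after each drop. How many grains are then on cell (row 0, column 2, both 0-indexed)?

3

[0] 2  1  2  3  2
1  1  0  2  1
0  0  1  1  0
3  3  3  3  0
0  2  0  0  2
2  2  3  1  0
[1] 2  1  2  3  3
1  1  0  2  1
0  0  1  1  0
3  3  3  3  0
0  2  0  0  2
2  2  3  1  0
[2] 2  1  3  0  1
1  1  0  3  2
0  0  1  1  0
3  3  3  3  0
0  2  0  0  2
2  2  3  1  0
[3] 2  1  3  0  2
1  1  0  3  2
0  0  1  1  0
3  3  3  3  0
0  2  0  0  2
2  2  3  1  0
[4] 2  1  3  0  3
1  1  0  3  2
0  0  1  1  0
3  3  3  3  0
0  2  0  0  2
2  2  3  1  0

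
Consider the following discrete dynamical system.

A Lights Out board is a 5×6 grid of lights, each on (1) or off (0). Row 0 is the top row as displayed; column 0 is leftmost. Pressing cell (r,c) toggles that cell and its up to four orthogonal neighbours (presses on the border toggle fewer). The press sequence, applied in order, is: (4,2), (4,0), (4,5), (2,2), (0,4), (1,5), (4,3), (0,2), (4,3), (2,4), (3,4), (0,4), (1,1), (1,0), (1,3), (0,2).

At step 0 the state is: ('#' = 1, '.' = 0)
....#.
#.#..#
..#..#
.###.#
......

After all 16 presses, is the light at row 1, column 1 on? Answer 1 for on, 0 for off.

0

t=0: ....#.
#.#..#
..#..#
.###.#
......
t=1: ....#.
#.#..#
..#..#
.#.#.#
.###..
t=2: ....#.
#.#..#
..#..#
##.#.#
#.##..
t=3: ....#.
#.#..#
..#..#
##.#..
#.####
t=4: ....#.
#....#
.#.#.#
####..
#.####
t=5: ...#.#
#...##
.#.#.#
####..
#.####
t=6: ...#..
#.....
.#.#..
####..
#.####
t=7: ...#..
#.....
.#.#..
###...
#....#
t=8: .##...
#.#...
.#.#..
###...
#....#
t=9: .##...
#.#...
.#.#..
####..
#.####
t=10: .##...
#.#.#.
.#..##
#####.
#.####
t=11: .##...
#.#.#.
.#...#
###..#
#.##.#
t=12: .#####
#.#...
.#...#
###..#
#.##.#
t=13: ..####
.#....
.....#
###..#
#.##.#
t=14: #.####
#.....
#....#
###..#
#.##.#
t=15: #.#.##
#.###.
#..#.#
###..#
#.##.#
t=16: ##.###
#..##.
#..#.#
###..#
#.##.#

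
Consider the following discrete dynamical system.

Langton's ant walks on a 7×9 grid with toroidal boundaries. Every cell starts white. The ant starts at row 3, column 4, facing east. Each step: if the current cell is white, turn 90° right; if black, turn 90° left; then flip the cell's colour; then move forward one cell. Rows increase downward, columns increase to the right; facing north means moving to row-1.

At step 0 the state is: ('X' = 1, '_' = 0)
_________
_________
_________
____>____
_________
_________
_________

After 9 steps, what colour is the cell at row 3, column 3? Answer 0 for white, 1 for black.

1

k=0  _________
_________
_________
____>____
_________
_________
_________
k=1  _________
_________
_________
____X____
____v____
_________
_________
k=2  _________
_________
_________
____X____
___<X____
_________
_________
k=3  _________
_________
_________
___^X____
___XX____
_________
_________
k=4  _________
_________
_________
___X>____
___XX____
_________
_________
k=5  _________
_________
____^____
___X_____
___XX____
_________
_________
k=6  _________
_________
____X>___
___X_____
___XX____
_________
_________
k=7  _________
_________
____XX___
___X_v___
___XX____
_________
_________
k=8  _________
_________
____XX___
___X<X___
___XX____
_________
_________
k=9  _________
_________
____^X___
___XXX___
___XX____
_________
_________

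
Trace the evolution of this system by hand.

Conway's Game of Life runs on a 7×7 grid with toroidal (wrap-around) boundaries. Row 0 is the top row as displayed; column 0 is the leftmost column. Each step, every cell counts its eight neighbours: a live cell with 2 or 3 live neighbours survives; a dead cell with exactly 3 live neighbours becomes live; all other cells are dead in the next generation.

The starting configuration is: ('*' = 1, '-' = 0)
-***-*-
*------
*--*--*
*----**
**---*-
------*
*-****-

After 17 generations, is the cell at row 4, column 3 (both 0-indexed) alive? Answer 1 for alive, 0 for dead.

gen 0: -***-*-
*------
*--*--*
*----**
**---*-
------*
*-****-
gen 1: *----*-
*--**--
-*---*-
----**-
-*---*-
--**---
*----*-
gen 2: **---*-
**--**-
---*-**
----***
--**-*-
-**-*-*
-*--*--
gen 3: --*--*-
-**----
---*---
--*----
***----
**--*--
---**-*
gen 4: -**-**-
-***---
-*-*---
--**---
*-**---
----***
*****-*
gen 5: -----**
*------
-*--*--
----*--
-**--**
-------
-------
gen 6: ------*
*----**
-------
*****--
-----*-
-------
-------
gen 7: *----**
*----**
--****-
-****--
-****--
-------
-------
gen 8: *----*-
**-*---
*------
-------
-*--*--
--**---
------*
gen 9: **-----
**-----
**-----
-------
--**---
--**---
------*
gen 10: -*----*
--*---*
**-----
-**----
--**---
--**---
***----
gen 11: ------*
--*---*
*------
*--*---
-------
-------
*--*---
gen 12: *-----*
*-----*
**----*
-------
-------
-------
-------
gen 13: *-----*
-----*-
-*----*
*------
-------
-------
-------
gen 14: ------*
-----*-
*-----*
*------
-------
-------
-------
gen 15: -------
*----*-
*-----*
*-----*
-------
-------
-------
gen 16: -------
*------
-*---*-
*-----*
-------
-------
-------
gen 17: -------
-------
-*-----
*-----*
-------
-------
-------

0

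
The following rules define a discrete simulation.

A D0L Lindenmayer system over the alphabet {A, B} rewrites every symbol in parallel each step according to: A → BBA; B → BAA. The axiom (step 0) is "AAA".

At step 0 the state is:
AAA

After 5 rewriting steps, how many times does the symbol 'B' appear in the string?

[0] AAA
[1] BBABBABBA
[2] BAABAABBABAABAABBABAABAABBA
[3] BAABBABBABAABBABBABAABAABBABAABBABBABAABBABBABAABAABBABAABBABBABAABBABBABAABAABBA
[4] BAABBABBABAABAABBABAABAABBABAABBABBABAABAABBABAABAABBABAAB…ABBABAABBABBABAABAABBABAABAABBABAABBABBABAABBABBABAABAABBA  (len 243)
[5] BAABBABBABAABAABBABAABAABBABAABBABBABAABBABBABAABAABBABAAB…ABBABAABBABBABAABAABBABAABAABBABAABBABBABAABBABBABAABAABBA  (len 729)

366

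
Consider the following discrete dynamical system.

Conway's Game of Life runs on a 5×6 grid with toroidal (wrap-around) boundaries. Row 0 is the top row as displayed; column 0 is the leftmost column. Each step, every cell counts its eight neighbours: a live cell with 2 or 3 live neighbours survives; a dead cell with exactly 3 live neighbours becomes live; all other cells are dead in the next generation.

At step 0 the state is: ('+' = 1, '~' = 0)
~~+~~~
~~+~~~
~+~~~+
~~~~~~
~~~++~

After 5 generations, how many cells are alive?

2

step 0: ~~+~~~
~~+~~~
~+~~~+
~~~~~~
~~~++~
step 1: ~~+~~~
~++~~~
~~~~~~
~~~~+~
~~~+~~
step 2: ~+++~~
~++~~~
~~~~~~
~~~~~~
~~~+~~
step 3: ~+~+~~
~+~+~~
~~~~~~
~~~~~~
~~~+~~
step 4: ~~~++~
~~~~~~
~~~~~~
~~~~~~
~~+~~~
step 5: ~~~+~~
~~~~~~
~~~~~~
~~~~~~
~~~+~~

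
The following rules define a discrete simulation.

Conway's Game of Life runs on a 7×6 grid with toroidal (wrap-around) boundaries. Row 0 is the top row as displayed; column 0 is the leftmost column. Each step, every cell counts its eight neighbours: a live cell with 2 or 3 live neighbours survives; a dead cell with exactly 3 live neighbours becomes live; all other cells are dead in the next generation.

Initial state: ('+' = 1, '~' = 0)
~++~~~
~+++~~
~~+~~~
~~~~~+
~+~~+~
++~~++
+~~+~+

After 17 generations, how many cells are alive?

6

0) ~++~~~
~+++~~
~~+~~~
~~~~~+
~+~~+~
++~~++
+~~+~+
1) ~~~~+~
~~~+~~
~+++~~
~~~~~~
~+~~+~
~+++~~
~~~+~~
2) ~~~++~
~~~++~
~~++~~
~+~+~~
~+~+~~
~+~++~
~~~++~
3) ~~+~~+
~~~~~~
~~~~~~
~+~++~
++~+~~
~~~~~~
~~~~~+
4) ~~~~~~
~~~~~~
~~~~~~
++~++~
++~++~
+~~~~~
~~~~~~
5) ~~~~~~
~~~~~~
~~~~~~
++~++~
~~~++~
++~~~+
~~~~~~
6) ~~~~~~
~~~~~~
~~~~~~
~~++++
~~~+~~
+~~~++
+~~~~~
7) ~~~~~~
~~~~~~
~~~++~
~~+++~
+~+~~~
+~~~++
+~~~~~
8) ~~~~~~
~~~~~~
~~+~+~
~++~++
+~+~~~
+~~~~~
+~~~~~
9) ~~~~~~
~~~~~~
~++~++
+~+~++
+~++~~
+~~~~+
~~~~~~
10) ~~~~~~
~~~~~~
~++~+~
~~~~~~
~~++~~
++~~~+
~~~~~~
11) ~~~~~~
~~~~~~
~~~~~~
~+~~~~
+++~~~
+++~~~
+~~~~~
12) ~~~~~~
~~~~~~
~~~~~~
+++~~~
~~~~~~
~~+~~+
+~~~~~
13) ~~~~~~
~~~~~~
~+~~~~
~+~~~~
+~+~~~
~~~~~~
~~~~~~
14) ~~~~~~
~~~~~~
~~~~~~
+++~~~
~+~~~~
~~~~~~
~~~~~~
15) ~~~~~~
~~~~~~
~+~~~~
+++~~~
+++~~~
~~~~~~
~~~~~~
16) ~~~~~~
~~~~~~
+++~~~
~~~~~~
+~+~~~
~+~~~~
~~~~~~
17) ~~~~~~
~+~~~~
~+~~~~
+~+~~~
~+~~~~
~+~~~~
~~~~~~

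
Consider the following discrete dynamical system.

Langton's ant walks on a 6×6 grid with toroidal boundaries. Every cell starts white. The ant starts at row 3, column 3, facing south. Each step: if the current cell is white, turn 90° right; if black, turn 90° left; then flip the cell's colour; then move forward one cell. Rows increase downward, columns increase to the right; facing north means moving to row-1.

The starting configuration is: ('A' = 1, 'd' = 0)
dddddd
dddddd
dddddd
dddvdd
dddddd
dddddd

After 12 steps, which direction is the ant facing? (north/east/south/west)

k=0  dddddd
dddddd
dddddd
dddvdd
dddddd
dddddd
k=1  dddddd
dddddd
dddddd
dd<Add
dddddd
dddddd
k=2  dddddd
dddddd
dd^ddd
ddAAdd
dddddd
dddddd
k=3  dddddd
dddddd
ddA>dd
ddAAdd
dddddd
dddddd
k=4  dddddd
dddddd
ddAAdd
ddAvdd
dddddd
dddddd
k=5  dddddd
dddddd
ddAAdd
ddAd>d
dddddd
dddddd
k=6  dddddd
dddddd
ddAAdd
ddAdAd
ddddvd
dddddd
k=7  dddddd
dddddd
ddAAdd
ddAdAd
ddd<Ad
dddddd
k=8  dddddd
dddddd
ddAAdd
ddA^Ad
dddAAd
dddddd
k=9  dddddd
dddddd
ddAAdd
ddAA>d
dddAAd
dddddd
k=10  dddddd
dddddd
ddAA^d
ddAAdd
dddAAd
dddddd
k=11  dddddd
dddddd
ddAAA>
ddAAdd
dddAAd
dddddd
k=12  dddddd
dddddd
ddAAAA
ddAAdv
dddAAd
dddddd

south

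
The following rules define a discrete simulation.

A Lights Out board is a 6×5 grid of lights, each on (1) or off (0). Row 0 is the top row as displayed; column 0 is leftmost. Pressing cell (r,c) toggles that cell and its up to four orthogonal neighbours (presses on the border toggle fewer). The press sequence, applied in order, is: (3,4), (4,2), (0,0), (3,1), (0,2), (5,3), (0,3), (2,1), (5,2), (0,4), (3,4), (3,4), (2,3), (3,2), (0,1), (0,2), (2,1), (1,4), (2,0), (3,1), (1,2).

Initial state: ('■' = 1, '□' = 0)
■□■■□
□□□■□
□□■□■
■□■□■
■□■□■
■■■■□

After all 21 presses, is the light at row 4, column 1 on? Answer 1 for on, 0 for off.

t=0: ■□■■□
□□□■□
□□■□■
■□■□■
■□■□■
■■■■□
t=1: ■□■■□
□□□■□
□□■□□
■□■■□
■□■□□
■■■■□
t=2: ■□■■□
□□□■□
□□■□□
■□□■□
■■□■□
■■□■□
t=3: □■■■□
■□□■□
□□■□□
■□□■□
■■□■□
■■□■□
t=4: □■■■□
■□□■□
□■■□□
□■■■□
■□□■□
■■□■□
t=5: □□□□□
■□■■□
□■■□□
□■■■□
■□□■□
■■□■□
t=6: □□□□□
■□■■□
□■■□□
□■■■□
■□□□□
■■■□■
t=7: □□■■■
■□■□□
□■■□□
□■■■□
■□□□□
■■■□■
t=8: □□■■■
■■■□□
■□□□□
□□■■□
■□□□□
■■■□■
t=9: □□■■■
■■■□□
■□□□□
□□■■□
■□■□□
■□□■■
t=10: □□■□□
■■■□■
■□□□□
□□■■□
■□■□□
■□□■■
t=11: □□■□□
■■■□■
■□□□■
□□■□■
■□■□■
■□□■■
t=12: □□■□□
■■■□■
■□□□□
□□■■□
■□■□□
■□□■■
t=13: □□■□□
■■■■■
■□■■■
□□■□□
■□■□□
■□□■■
t=14: □□■□□
■■■■■
■□□■■
□■□■□
■□□□□
■□□■■
t=15: ■■□□□
■□■■■
■□□■■
□■□■□
■□□□□
■□□■■
t=16: ■□■■□
■□□■■
■□□■■
□■□■□
■□□□□
■□□■■
t=17: ■□■■□
■■□■■
□■■■■
□□□■□
■□□□□
■□□■■
t=18: ■□■■■
■■□□□
□■■■□
□□□■□
■□□□□
■□□■■
t=19: ■□■■■
□■□□□
■□■■□
■□□■□
■□□□□
■□□■■
t=20: ■□■■■
□■□□□
■■■■□
□■■■□
■■□□□
■□□■■
t=21: ■□□■■
□□■■□
■■□■□
□■■■□
■■□□□
■□□■■

1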